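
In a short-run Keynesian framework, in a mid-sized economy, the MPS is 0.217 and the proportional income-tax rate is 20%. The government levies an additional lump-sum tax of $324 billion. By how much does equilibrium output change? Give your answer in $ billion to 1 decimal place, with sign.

−$679.0 billion

MPC = 1 − MPS = 1 − 0.217 = 0.783.
A lump-sum tax change of +$324 billion shifts disposable income by −$324 billion; first-round consumption changes by −c × ΔT = −0.783 × (+$324 billion) = −$253.692 billion.
Expenditure multiplier = 1/(1 − c(1−t)) = 1/(1 − 0.783×0.8) = 1/0.3736 ≈ 2.677.
The tax multiplier is −c × k ≈ −2.096, so ΔY = k × (−c·ΔT) = (−$253.692 billion) / 0.3736 ≈ −$679 billion.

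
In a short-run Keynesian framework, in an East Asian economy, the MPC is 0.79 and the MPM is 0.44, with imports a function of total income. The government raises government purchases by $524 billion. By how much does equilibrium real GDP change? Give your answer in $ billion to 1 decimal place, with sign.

+$806.2 billion

Expenditure multiplier = 1/(1 − c + m) = 1/(1 − 0.79 + 0.44) = 1/0.65 ≈ 1.538.
ΔY = k × ΔG = (+$524 billion) / 0.65 ≈ +$806.2 billion.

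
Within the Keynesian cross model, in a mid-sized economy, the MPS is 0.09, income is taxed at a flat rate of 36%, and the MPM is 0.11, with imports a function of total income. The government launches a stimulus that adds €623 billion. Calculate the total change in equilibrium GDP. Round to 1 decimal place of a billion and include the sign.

+€1,180.8 billion

MPC = 1 − MPS = 1 − 0.09 = 0.91.
Expenditure multiplier = 1/(1 − c(1−t) + m) = 1/(1 − 0.91×0.64 + 0.11) = 1/0.5276 ≈ 1.895.
ΔY = k × ΔG = (+€623 billion) / 0.5276 ≈ +€1,180.8 billion.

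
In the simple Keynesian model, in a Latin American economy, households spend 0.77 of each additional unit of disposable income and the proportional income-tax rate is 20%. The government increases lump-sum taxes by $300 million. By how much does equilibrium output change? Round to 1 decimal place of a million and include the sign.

A lump-sum tax change of +$300 million shifts disposable income by −$300 million; first-round consumption changes by −c × ΔT = −0.77 × (+$300 million) = −$231 million.
Expenditure multiplier = 1/(1 − c(1−t)) = 1/(1 − 0.77×0.8) = 1/0.384 ≈ 2.604.
The tax multiplier is −c × k ≈ −2.005, so ΔY = k × (−c·ΔT) = (−$231 million) / 0.384 ≈ −$601.6 million.

−$601.6 million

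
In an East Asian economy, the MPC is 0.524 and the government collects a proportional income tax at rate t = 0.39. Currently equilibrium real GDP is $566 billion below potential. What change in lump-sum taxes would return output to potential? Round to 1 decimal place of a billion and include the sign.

Spending multiplier = 1/(1 − c(1−t)) = 1/(1 − 0.524×0.61) = 1/0.68036 ≈ 1.47.
Tax multiplier = −c·k = −0.524/0.68036 ≈ −0.77. Need ΔY = +$566 billion, so ΔT = ΔY/(−c·k) = −(+$566 billion) × 0.68036 / 0.524 ≈ −$734.9 billion.
The government should cut lump-sum taxes by $734.9 billion.

−$734.9 billion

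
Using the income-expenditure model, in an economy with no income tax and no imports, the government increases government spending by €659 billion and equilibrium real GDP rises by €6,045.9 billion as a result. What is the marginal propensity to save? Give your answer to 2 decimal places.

0.11

Implied spending multiplier k = ΔY/ΔG = 6,045.9/659 ≈ 9.1744.
Since k = 1/(1 − MPC), MPC = 1 − 1/k = 1 − ΔG/ΔY = 1 − 659/6,045.9 ≈ 0.89.
MPS = 1 − MPC = 0.11.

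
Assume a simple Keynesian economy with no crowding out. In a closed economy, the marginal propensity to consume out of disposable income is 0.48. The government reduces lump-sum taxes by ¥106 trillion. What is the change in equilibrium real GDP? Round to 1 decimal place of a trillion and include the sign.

A lump-sum tax change of −¥106 trillion shifts disposable income by +¥106 trillion; first-round consumption changes by −c × ΔT = −0.48 × (−¥106 trillion) = +¥50.88 trillion.
Expenditure multiplier = 1/(1 − MPC) = 1/(1 − 0.48) = 1/0.52 ≈ 1.923.
The tax multiplier is −c × k ≈ −0.923, so ΔY = k × (−c·ΔT) = (+¥50.88 trillion) / 0.52 ≈ +¥97.8 trillion.

+¥97.8 trillion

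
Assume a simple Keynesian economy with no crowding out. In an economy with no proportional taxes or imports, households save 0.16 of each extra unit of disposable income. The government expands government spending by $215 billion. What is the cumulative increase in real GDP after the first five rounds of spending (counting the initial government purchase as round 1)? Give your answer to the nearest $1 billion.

MPC = 1 − MPS = 1 − 0.16 = 0.84.
Round 1 adds ΔG = $215 billion; each later round is MPC = 0.84 times the previous.
After 5 rounds: 215 + 180.6 + 151.704 + 127.43136 + 107.0423424 = ΔG·(1 − c^5)/(1 − c) = 215 × (1 − 0.4182119424)/0.16 ≈ $782 billion.

$782 billion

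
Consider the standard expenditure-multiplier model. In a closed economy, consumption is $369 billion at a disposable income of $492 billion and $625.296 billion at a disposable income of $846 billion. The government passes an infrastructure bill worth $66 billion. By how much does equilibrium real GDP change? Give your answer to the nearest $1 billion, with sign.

+$239 billion

MPC = ΔC/ΔYd = (625.296 − 369)/(846 − 492) = 256.296/354 = 0.724.
Expenditure multiplier = 1/(1 − MPC) = 1/(1 − 0.724) = 1/0.276 ≈ 3.623.
ΔY = k × ΔG = (+$66 billion) / 0.276 ≈ +$239 billion.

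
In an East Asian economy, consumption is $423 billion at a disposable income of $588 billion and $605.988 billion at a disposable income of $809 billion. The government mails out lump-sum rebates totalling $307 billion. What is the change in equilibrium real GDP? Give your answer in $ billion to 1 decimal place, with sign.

+$1,477.9 billion

MPC = ΔC/ΔYd = (605.988 − 423)/(809 − 588) = 182.988/221 = 0.828.
A lump-sum tax change of −$307 billion shifts disposable income by +$307 billion; first-round consumption changes by −c × ΔT = −0.828 × (−$307 billion) = +$254.196 billion.
Expenditure multiplier = 1/(1 − MPC) = 1/(1 − 0.828) = 1/0.172 ≈ 5.814.
The tax multiplier is −c × k ≈ −4.814, so ΔY = k × (−c·ΔT) = (+$254.196 billion) / 0.172 ≈ +$1,477.9 billion.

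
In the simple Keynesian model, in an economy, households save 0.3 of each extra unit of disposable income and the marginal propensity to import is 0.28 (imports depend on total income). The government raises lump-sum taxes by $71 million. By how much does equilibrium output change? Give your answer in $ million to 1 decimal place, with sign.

MPC = 1 − MPS = 1 − 0.3 = 0.7.
A lump-sum tax change of +$71 million shifts disposable income by −$71 million; first-round consumption changes by −c × ΔT = −0.7 × (+$71 million) = −$49.7 million.
Expenditure multiplier = 1/(1 − c + m) = 1/(1 − 0.7 + 0.28) = 1/0.58 ≈ 1.724.
The tax multiplier is −c × k ≈ −1.207, so ΔY = k × (−c·ΔT) = (−$49.7 million) / 0.58 ≈ −$85.7 million.

−$85.7 million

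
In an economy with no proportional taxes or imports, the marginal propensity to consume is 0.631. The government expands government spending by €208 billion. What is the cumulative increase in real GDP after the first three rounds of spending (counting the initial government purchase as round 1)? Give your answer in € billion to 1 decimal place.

€422.1 billion

Round 1 adds ΔG = €208 billion; each later round is MPC = 0.631 times the previous.
After 3 rounds: 208 + 131.248 + 82.817488 = ΔG·(1 − c^3)/(1 − c) = 208 × (1 − 0.251239591)/0.369 ≈ €422.1 billion.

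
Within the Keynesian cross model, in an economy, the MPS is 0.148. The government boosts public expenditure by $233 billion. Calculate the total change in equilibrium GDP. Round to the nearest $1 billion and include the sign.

+$1,574 billion

MPC = 1 − MPS = 1 − 0.148 = 0.852.
Government-spending multiplier = 1/(1 − MPC) = 1/(1 − 0.852) = 1/0.148 ≈ 6.757.
ΔY = k × ΔG = (+$233 billion) / 0.148 ≈ +$1,574 billion.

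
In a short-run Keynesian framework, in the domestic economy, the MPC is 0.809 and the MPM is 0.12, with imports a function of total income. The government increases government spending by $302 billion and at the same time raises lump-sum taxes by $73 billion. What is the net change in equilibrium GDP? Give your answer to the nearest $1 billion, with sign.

+$781 billion

Expenditure multiplier = 1/(1 − c + m) = 1/(1 − 0.809 + 0.12) = 1/0.311 ≈ 3.215.
ΔG contributes k·ΔG = (+$302 billion) / 0.311 ≈ +$971.1 billion.
ΔT of +$73 billion changes first-round spending by −c·ΔT = −$59.057 billion, contributing k·(−c·ΔT) = (−$59.057 billion) / 0.311 ≈ −$189.9 billion.
Net ΔY = k(ΔG − c·ΔT) = (+$242.943 billion) / 0.311 ≈ +$781 billion.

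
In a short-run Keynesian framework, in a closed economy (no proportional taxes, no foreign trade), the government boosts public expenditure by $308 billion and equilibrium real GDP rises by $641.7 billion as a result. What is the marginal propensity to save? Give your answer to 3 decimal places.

0.480

Implied spending multiplier k = ΔY/ΔG = 641.7/308 ≈ 2.0834.
Since k = 1/(1 − MPC), MPC = 1 − 1/k = 1 − ΔG/ΔY = 1 − 308/641.7 ≈ 0.520.
MPS = 1 − MPC = 0.480.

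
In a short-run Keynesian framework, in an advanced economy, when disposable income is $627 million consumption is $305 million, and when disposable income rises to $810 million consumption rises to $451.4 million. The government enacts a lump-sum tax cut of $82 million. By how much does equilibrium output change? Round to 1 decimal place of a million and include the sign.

MPC = ΔC/ΔYd = (451.4 − 305)/(810 − 627) = 146.4/183 = 0.8.
A lump-sum tax change of −$82 million shifts disposable income by +$82 million; first-round consumption changes by −c × ΔT = −0.8 × (−$82 million) = +$65.6 million.
Expenditure multiplier = 1/(1 − MPC) = 1/(1 − 0.8) = 1/0.2 = 5.
The tax multiplier is −c × k = −4, so ΔY = k × (−c·ΔT) = (+$65.6 million) / 0.2 = +$328 million.

+$328.0 million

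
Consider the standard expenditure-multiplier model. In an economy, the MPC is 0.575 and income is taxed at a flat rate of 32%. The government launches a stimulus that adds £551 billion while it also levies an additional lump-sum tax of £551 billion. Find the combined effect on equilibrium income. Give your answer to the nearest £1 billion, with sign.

+£385 billion

Expenditure multiplier = 1/(1 − c(1−t)) = 1/(1 − 0.575×0.68) = 1/0.609 ≈ 1.642.
ΔG contributes k·ΔG = (+£551 billion) / 0.609 ≈ +£904.8 billion.
ΔT of +£551 billion changes first-round spending by −c·ΔT = −£316.825 billion, contributing k·(−c·ΔT) = (−£316.825 billion) / 0.609 ≈ −£520.2 billion.
Net ΔY = k(ΔG − c·ΔT) = (+£234.175 billion) / 0.609 ≈ +£385 billion.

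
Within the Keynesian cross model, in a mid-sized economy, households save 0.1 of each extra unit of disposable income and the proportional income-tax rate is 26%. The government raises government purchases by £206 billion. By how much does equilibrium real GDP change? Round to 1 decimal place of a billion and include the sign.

MPC = 1 − MPS = 1 − 0.1 = 0.9.
Spending multiplier = 1/(1 − c(1−t)) = 1/(1 − 0.9×0.74) = 1/0.334 ≈ 2.994.
ΔY = k × ΔG = (+£206 billion) / 0.334 ≈ +£616.8 billion.

+£616.8 billion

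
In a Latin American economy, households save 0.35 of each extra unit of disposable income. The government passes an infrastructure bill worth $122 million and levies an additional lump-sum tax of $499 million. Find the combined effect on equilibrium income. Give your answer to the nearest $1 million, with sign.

−$578 million

MPC = 1 − MPS = 1 − 0.35 = 0.65.
Expenditure multiplier = 1/(1 − MPC) = 1/(1 − 0.65) = 1/0.35 ≈ 2.857.
ΔG contributes k·ΔG = (+$122 million) / 0.35 ≈ +$348.6 million.
ΔT of +$499 million changes first-round spending by −c·ΔT = −$324.35 million, contributing k·(−c·ΔT) = (−$324.35 million) / 0.35 ≈ −$926.7 million.
Net ΔY = k(ΔG − c·ΔT) = (−$202.35 million) / 0.35 ≈ −$578 million.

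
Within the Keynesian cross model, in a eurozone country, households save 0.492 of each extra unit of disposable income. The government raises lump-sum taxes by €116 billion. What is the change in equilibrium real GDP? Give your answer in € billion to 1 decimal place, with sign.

−€119.8 billion

MPC = 1 − MPS = 1 − 0.492 = 0.508.
A lump-sum tax change of +€116 billion shifts disposable income by −€116 billion; first-round consumption changes by −c × ΔT = −0.508 × (+€116 billion) = −€58.928 billion.
Expenditure multiplier = 1/(1 − MPC) = 1/(1 − 0.508) = 1/0.492 ≈ 2.033.
The tax multiplier is −c × k ≈ −1.033, so ΔY = k × (−c·ΔT) = (−€58.928 billion) / 0.492 ≈ −€119.8 billion.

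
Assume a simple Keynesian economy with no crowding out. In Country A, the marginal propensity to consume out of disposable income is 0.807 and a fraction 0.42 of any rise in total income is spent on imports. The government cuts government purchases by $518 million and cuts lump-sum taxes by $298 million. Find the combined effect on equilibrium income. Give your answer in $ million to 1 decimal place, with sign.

−$452.7 million

Expenditure multiplier = 1/(1 − c + m) = 1/(1 − 0.807 + 0.42) = 1/0.613 ≈ 1.631.
ΔG contributes k·ΔG = (−$518 million) / 0.613 ≈ −$845 million.
ΔT of −$298 million changes first-round spending by −c·ΔT = +$240.486 million, contributing k·(−c·ΔT) = (+$240.486 million) / 0.613 ≈ +$392.3 million.
Net ΔY = k(ΔG − c·ΔT) = (−$277.514 million) / 0.613 ≈ −$452.7 million.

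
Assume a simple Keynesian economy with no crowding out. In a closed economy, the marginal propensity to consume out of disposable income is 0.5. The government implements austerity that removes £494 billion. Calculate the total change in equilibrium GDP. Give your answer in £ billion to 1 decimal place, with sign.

−£988.0 billion

Spending multiplier = 1/(1 − MPC) = 1/(1 − 0.5) = 1/0.5 = 2.
ΔY = k × ΔG = (−£494 billion) / 0.5 = −£988 billion.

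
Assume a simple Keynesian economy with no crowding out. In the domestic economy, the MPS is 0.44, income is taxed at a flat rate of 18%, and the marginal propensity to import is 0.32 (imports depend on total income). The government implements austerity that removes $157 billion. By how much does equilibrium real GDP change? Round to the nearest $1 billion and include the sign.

MPC = 1 − MPS = 1 − 0.44 = 0.56.
Government-spending multiplier = 1/(1 − c(1−t) + m) = 1/(1 − 0.56×0.82 + 0.32) = 1/0.8608 ≈ 1.162.
ΔY = k × ΔG = (−$157 billion) / 0.8608 ≈ −$182 billion.

−$182 billion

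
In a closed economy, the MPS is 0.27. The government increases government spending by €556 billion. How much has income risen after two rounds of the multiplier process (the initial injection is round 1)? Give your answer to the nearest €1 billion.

MPC = 1 − MPS = 1 − 0.27 = 0.73.
Round 1 adds ΔG = €556 billion; each later round is MPC = 0.73 times the previous.
After 2 rounds: 556 + 405.88 = ΔG·(1 − c^2)/(1 − c) = 556 × (1 − 0.5329)/0.27 ≈ €962 billion.

€962 billion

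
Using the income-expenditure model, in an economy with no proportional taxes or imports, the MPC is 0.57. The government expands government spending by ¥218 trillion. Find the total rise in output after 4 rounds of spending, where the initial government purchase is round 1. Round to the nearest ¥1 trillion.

Round 1 adds ΔG = ¥218 trillion; each later round is MPC = 0.57 times the previous.
After 4 rounds: 218 + 124.26 + 70.8282 + 40.372074 = ΔG·(1 − c^4)/(1 − c) = 218 × (1 − 0.10556001)/0.43 ≈ ¥453 trillion.

¥453 trillion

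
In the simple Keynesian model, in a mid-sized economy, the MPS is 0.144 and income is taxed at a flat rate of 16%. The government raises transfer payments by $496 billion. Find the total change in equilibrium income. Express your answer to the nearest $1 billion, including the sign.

+$1,511 billion

MPC = 1 − MPS = 1 − 0.144 = 0.856.
The transfer change shifts disposable income by +$496 billion, so first-round consumption changes by c·ΔTR = 0.856 × (+$496 billion) = +$424.576 billion.
Expenditure multiplier = 1/(1 − c(1−t)) = 1/(1 − 0.856×0.84) = 1/0.28096 ≈ 3.559.
The transfer multiplier is c × k ≈ 3.047, so ΔY = k × (c·ΔTR) = (+$424.576 billion) / 0.28096 ≈ +$1,511 billion.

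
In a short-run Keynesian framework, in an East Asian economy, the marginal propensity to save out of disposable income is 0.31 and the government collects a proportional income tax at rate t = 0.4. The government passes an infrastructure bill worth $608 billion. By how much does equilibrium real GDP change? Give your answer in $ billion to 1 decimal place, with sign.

MPC = 1 − MPS = 1 − 0.31 = 0.69.
Spending multiplier = 1/(1 − c(1−t)) = 1/(1 − 0.69×0.6) = 1/0.586 ≈ 1.706.
ΔY = k × ΔG = (+$608 billion) / 0.586 ≈ +$1,037.5 billion.

+$1,037.5 billion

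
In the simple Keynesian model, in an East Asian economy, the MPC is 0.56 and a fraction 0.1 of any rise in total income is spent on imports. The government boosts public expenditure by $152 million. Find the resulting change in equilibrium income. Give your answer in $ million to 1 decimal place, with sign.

Expenditure multiplier = 1/(1 − c + m) = 1/(1 − 0.56 + 0.1) = 1/0.54 ≈ 1.852.
ΔY = k × ΔG = (+$152 million) / 0.54 ≈ +$281.5 million.

+$281.5 million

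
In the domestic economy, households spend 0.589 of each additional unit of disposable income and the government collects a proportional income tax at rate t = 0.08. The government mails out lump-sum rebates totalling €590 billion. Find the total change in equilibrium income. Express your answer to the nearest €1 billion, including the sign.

A lump-sum tax change of −€590 billion shifts disposable income by +€590 billion; first-round consumption changes by −c × ΔT = −0.589 × (−€590 billion) = +€347.51 billion.
Expenditure multiplier = 1/(1 − c(1−t)) = 1/(1 − 0.589×0.92) = 1/0.45812 ≈ 2.183.
The tax multiplier is −c × k ≈ −1.286, so ΔY = k × (−c·ΔT) = (+€347.51 billion) / 0.45812 ≈ +€759 billion.

+€759 billion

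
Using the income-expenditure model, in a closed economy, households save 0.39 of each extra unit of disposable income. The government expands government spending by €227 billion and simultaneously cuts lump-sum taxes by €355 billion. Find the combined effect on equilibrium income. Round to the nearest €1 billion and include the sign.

MPC = 1 − MPS = 1 − 0.39 = 0.61.
Expenditure multiplier = 1/(1 − MPC) = 1/(1 − 0.61) = 1/0.39 ≈ 2.564.
ΔG contributes k·ΔG = (+€227 billion) / 0.39 ≈ +€582.1 billion.
ΔT of −€355 billion changes first-round spending by −c·ΔT = +€216.55 billion, contributing k·(−c·ΔT) = (+€216.55 billion) / 0.39 ≈ +€555.3 billion.
Net ΔY = k(ΔG − c·ΔT) = (+€443.55 billion) / 0.39 ≈ +€1,137 billion.

+€1,137 billion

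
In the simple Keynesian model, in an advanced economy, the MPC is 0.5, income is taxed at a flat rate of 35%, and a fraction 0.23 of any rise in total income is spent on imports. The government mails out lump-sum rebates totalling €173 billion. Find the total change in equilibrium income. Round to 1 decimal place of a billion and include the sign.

+€95.6 billion

A lump-sum tax change of −€173 billion shifts disposable income by +€173 billion; first-round consumption changes by −c × ΔT = −0.5 × (−€173 billion) = +€86.5 billion.
Expenditure multiplier = 1/(1 − c(1−t) + m) = 1/(1 − 0.5×0.65 + 0.23) = 1/0.905 ≈ 1.105.
The tax multiplier is −c × k ≈ −0.552, so ΔY = k × (−c·ΔT) = (+€86.5 billion) / 0.905 ≈ +€95.6 billion.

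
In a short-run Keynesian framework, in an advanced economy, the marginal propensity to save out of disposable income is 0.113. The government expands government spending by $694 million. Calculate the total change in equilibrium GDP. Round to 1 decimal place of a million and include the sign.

MPC = 1 − MPS = 1 − 0.113 = 0.887.
Expenditure multiplier = 1/(1 − MPC) = 1/(1 − 0.887) = 1/0.113 ≈ 8.85.
ΔY = k × ΔG = (+$694 million) / 0.113 ≈ +$6,141.6 million.

+$6,141.6 million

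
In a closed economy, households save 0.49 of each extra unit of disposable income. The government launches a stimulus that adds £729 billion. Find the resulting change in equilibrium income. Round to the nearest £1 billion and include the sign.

MPC = 1 − MPS = 1 − 0.49 = 0.51.
Government-spending multiplier = 1/(1 − MPC) = 1/(1 − 0.51) = 1/0.49 ≈ 2.041.
ΔY = k × ΔG = (+£729 billion) / 0.49 ≈ +£1,488 billion.

+£1,488 billion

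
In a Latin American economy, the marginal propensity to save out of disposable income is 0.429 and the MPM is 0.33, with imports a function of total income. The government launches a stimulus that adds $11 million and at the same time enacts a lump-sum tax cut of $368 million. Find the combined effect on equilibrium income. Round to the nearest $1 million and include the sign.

+$291 million

MPC = 1 − MPS = 1 − 0.429 = 0.571.
Expenditure multiplier = 1/(1 − c + m) = 1/(1 − 0.571 + 0.33) = 1/0.759 ≈ 1.318.
ΔG contributes k·ΔG = (+$11 million) / 0.759 ≈ +$14.5 million.
ΔT of −$368 million changes first-round spending by −c·ΔT = +$210.128 million, contributing k·(−c·ΔT) = (+$210.128 million) / 0.759 ≈ +$276.8 million.
Net ΔY = k(ΔG − c·ΔT) = (+$221.128 million) / 0.759 ≈ +$291 million.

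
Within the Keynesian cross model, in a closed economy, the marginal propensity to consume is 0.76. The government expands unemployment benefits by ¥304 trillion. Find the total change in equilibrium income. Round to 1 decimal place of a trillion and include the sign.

+¥962.7 trillion

The transfer change shifts disposable income by +¥304 trillion, so first-round consumption changes by c·ΔTR = 0.76 × (+¥304 trillion) = +¥231.04 trillion.
Expenditure multiplier = 1/(1 − MPC) = 1/(1 − 0.76) = 1/0.24 ≈ 4.167.
The transfer multiplier is c × k ≈ 3.167, so ΔY = k × (c·ΔTR) = (+¥231.04 trillion) / 0.24 ≈ +¥962.7 trillion.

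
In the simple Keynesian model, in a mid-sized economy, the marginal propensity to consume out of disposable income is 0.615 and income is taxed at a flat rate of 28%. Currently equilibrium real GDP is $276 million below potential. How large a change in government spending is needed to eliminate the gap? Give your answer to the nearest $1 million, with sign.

Spending multiplier = 1/(1 − c(1−t)) = 1/(1 − 0.615×0.72) = 1/0.5572 ≈ 1.795.
Need ΔY = +$276 million, so ΔG = ΔY/k = (+$276 million) × 0.5572 ≈ +$154 million.
The government should increase government spending by $154 million.

+$154 million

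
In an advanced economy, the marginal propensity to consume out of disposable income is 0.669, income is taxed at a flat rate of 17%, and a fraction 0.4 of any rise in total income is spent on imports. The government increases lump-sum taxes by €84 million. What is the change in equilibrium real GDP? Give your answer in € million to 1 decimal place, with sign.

−€66.5 million

A lump-sum tax change of +€84 million shifts disposable income by −€84 million; first-round consumption changes by −c × ΔT = −0.669 × (+€84 million) = −€56.196 million.
Expenditure multiplier = 1/(1 − c(1−t) + m) = 1/(1 − 0.669×0.83 + 0.4) = 1/0.84473 ≈ 1.184.
The tax multiplier is −c × k ≈ −0.792, so ΔY = k × (−c·ΔT) = (−€56.196 million) / 0.84473 ≈ −€66.5 million.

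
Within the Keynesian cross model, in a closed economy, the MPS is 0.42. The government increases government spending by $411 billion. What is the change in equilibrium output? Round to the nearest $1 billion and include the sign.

MPC = 1 − MPS = 1 − 0.42 = 0.58.
Expenditure multiplier = 1/(1 − MPC) = 1/(1 − 0.58) = 1/0.42 ≈ 2.381.
ΔY = k × ΔG = (+$411 billion) / 0.42 ≈ +$979 billion.

+$979 billion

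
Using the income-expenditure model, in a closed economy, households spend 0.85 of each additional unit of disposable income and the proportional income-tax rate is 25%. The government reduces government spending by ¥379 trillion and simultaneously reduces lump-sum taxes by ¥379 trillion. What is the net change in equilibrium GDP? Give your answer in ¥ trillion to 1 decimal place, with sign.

−¥156.8 trillion

Expenditure multiplier = 1/(1 − c(1−t)) = 1/(1 − 0.85×0.75) = 1/0.3625 ≈ 2.759.
ΔG contributes k·ΔG = (−¥379 trillion) / 0.3625 ≈ −¥1,045.5 trillion.
ΔT of −¥379 trillion changes first-round spending by −c·ΔT = +¥322.15 trillion, contributing k·(−c·ΔT) = (+¥322.15 trillion) / 0.3625 ≈ +¥888.7 trillion.
Net ΔY = k(ΔG − c·ΔT) = (−¥56.85 trillion) / 0.3625 ≈ −¥156.8 trillion.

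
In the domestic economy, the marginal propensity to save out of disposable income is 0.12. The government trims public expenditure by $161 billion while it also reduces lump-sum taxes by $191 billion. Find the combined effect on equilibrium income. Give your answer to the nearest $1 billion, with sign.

+$59 billion

MPC = 1 − MPS = 1 − 0.12 = 0.88.
Expenditure multiplier = 1/(1 − MPC) = 1/(1 − 0.88) = 1/0.12 ≈ 8.333.
ΔG contributes k·ΔG = (−$161 billion) / 0.12 ≈ −$1,341.7 billion.
ΔT of −$191 billion changes first-round spending by −c·ΔT = +$168.08 billion, contributing k·(−c·ΔT) = (+$168.08 billion) / 0.12 ≈ +$1,400.7 billion.
Net ΔY = k(ΔG − c·ΔT) = (+$7.08 billion) / 0.12 = +$59 billion.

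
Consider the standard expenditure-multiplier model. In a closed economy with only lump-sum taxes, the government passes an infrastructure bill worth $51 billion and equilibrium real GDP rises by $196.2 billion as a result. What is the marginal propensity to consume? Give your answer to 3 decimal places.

Implied spending multiplier k = ΔY/ΔG = 196.2/51 ≈ 3.8471.
Since k = 1/(1 − MPC), MPC = 1 − 1/k = 1 − ΔG/ΔY = 1 − 51/196.2 ≈ 0.740.

0.740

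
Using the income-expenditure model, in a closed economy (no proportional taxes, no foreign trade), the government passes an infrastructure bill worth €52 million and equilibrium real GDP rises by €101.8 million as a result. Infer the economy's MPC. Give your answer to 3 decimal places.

Implied spending multiplier k = ΔY/ΔG = 101.8/52 ≈ 1.9577.
Since k = 1/(1 − MPC), MPC = 1 − 1/k = 1 − ΔG/ΔY = 1 − 52/101.8 ≈ 0.489.

0.489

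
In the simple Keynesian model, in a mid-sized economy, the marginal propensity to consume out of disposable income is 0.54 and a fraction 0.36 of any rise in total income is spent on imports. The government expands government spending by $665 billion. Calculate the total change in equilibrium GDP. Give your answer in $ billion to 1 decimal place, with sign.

+$811.0 billion

Government-spending multiplier = 1/(1 − c + m) = 1/(1 − 0.54 + 0.36) = 1/0.82 ≈ 1.22.
ΔY = k × ΔG = (+$665 billion) / 0.82 ≈ +$811 billion.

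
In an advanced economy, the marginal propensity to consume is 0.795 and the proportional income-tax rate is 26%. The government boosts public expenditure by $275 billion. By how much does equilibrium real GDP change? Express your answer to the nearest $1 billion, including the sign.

+$668 billion

Spending multiplier = 1/(1 − c(1−t)) = 1/(1 − 0.795×0.74) = 1/0.4117 ≈ 2.429.
ΔY = k × ΔG = (+$275 billion) / 0.4117 ≈ +$668 billion.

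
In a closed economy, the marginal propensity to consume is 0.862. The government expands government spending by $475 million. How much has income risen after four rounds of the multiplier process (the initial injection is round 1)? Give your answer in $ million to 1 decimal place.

$1,541.6 million

Round 1 adds ΔG = $475 million; each later round is MPC = 0.862 times the previous.
After 4 rounds: 475 + 409.45 + 352.9459 + 304.2393658 = ΔG·(1 − c^4)/(1 − c) = 475 × (1 − 0.552114385936)/0.138 ≈ $1,541.6 million.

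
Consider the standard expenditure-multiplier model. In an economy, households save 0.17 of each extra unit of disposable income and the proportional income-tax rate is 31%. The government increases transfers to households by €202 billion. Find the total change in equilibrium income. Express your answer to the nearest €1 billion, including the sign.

+€392 billion

MPC = 1 − MPS = 1 − 0.17 = 0.83.
The transfer change shifts disposable income by +€202 billion, so first-round consumption changes by c·ΔTR = 0.83 × (+€202 billion) = +€167.66 billion.
Expenditure multiplier = 1/(1 − c(1−t)) = 1/(1 − 0.83×0.69) = 1/0.4273 ≈ 2.34.
The transfer multiplier is c × k ≈ 1.942, so ΔY = k × (c·ΔTR) = (+€167.66 billion) / 0.4273 ≈ +€392 billion.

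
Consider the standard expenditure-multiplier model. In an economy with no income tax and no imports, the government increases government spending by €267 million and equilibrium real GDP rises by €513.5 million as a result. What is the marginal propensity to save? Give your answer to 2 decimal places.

Implied spending multiplier k = ΔY/ΔG = 513.5/267 ≈ 1.9232.
Since k = 1/(1 − MPC), MPC = 1 − 1/k = 1 − ΔG/ΔY = 1 − 267/513.5 ≈ 0.48.
MPS = 1 − MPC = 0.52.

0.52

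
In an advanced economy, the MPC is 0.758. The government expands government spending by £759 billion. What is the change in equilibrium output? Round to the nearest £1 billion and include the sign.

+£3,136 billion

Government-spending multiplier = 1/(1 − MPC) = 1/(1 − 0.758) = 1/0.242 ≈ 4.132.
ΔY = k × ΔG = (+£759 billion) / 0.242 ≈ +£3,136 billion.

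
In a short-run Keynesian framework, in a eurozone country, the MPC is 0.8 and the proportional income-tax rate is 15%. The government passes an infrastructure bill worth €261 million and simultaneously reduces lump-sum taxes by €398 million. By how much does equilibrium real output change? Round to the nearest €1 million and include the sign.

+€1,811 million

Expenditure multiplier = 1/(1 − c(1−t)) = 1/(1 − 0.8×0.85) = 1/0.32 = 3.125.
ΔG contributes k·ΔG = (+€261 million) / 0.32 ≈ +€815.6 million.
ΔT of −€398 million changes first-round spending by −c·ΔT = +€318.4 million, contributing k·(−c·ΔT) = (+€318.4 million) / 0.32 = +€995 million.
Net ΔY = k(ΔG − c·ΔT) = (+€579.4 million) / 0.32 ≈ +€1,811 million.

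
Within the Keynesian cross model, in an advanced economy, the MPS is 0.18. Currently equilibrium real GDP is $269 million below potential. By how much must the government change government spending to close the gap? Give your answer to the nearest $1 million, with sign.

+$48 million

MPC = 1 − MPS = 1 − 0.18 = 0.82.
Spending multiplier = 1/(1 − MPC) = 1/(1 − 0.82) = 1/0.18 ≈ 5.556.
Need ΔY = +$269 million, so ΔG = ΔY/k = (+$269 million) × 0.18 ≈ +$48 million.
The government should increase government spending by $48 million.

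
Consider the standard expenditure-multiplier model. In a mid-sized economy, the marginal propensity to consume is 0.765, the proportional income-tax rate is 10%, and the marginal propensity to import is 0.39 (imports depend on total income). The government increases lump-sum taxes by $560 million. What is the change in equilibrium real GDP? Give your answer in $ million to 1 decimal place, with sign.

−$610.7 million

A lump-sum tax change of +$560 million shifts disposable income by −$560 million; first-round consumption changes by −c × ΔT = −0.765 × (+$560 million) = −$428.4 million.
Expenditure multiplier = 1/(1 − c(1−t) + m) = 1/(1 − 0.765×0.9 + 0.39) = 1/0.7015 ≈ 1.426.
The tax multiplier is −c × k ≈ −1.091, so ΔY = k × (−c·ΔT) = (−$428.4 million) / 0.7015 ≈ −$610.7 million.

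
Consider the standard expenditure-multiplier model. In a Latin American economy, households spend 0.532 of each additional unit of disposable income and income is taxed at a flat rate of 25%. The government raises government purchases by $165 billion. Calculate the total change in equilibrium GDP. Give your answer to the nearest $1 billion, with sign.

+$275 billion

Government-spending multiplier = 1/(1 − c(1−t)) = 1/(1 − 0.532×0.75) = 1/0.601 ≈ 1.664.
ΔY = k × ΔG = (+$165 billion) / 0.601 ≈ +$275 billion.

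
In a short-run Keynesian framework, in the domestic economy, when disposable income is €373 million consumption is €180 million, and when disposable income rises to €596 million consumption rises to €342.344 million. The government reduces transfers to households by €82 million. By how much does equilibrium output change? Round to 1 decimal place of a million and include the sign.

−€219.5 million

MPC = ΔC/ΔYd = (342.344 − 180)/(596 − 373) = 162.344/223 = 0.728.
The transfer change shifts disposable income by −€82 million, so first-round consumption changes by c·ΔTR = 0.728 × (−€82 million) = −€59.696 million.
Expenditure multiplier = 1/(1 − MPC) = 1/(1 − 0.728) = 1/0.272 ≈ 3.676.
The transfer multiplier is c × k ≈ 2.676, so ΔY = k × (c·ΔTR) = (−€59.696 million) / 0.272 ≈ −€219.5 million.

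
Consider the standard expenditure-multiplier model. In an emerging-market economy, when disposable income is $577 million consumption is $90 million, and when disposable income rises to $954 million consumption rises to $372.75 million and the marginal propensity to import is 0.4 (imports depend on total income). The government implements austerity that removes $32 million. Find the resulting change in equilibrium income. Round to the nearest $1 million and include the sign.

MPC = ΔC/ΔYd = (372.75 − 90)/(954 − 577) = 282.75/377 = 0.75.
Spending multiplier = 1/(1 − c + m) = 1/(1 − 0.75 + 0.4) = 1/0.65 ≈ 1.538.
ΔY = k × ΔG = (−$32 million) / 0.65 ≈ −$49 million.

−$49 million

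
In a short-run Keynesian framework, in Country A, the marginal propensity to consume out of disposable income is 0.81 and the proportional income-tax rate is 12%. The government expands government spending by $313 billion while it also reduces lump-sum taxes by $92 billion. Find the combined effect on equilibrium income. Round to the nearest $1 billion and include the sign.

+$1,349 billion

Expenditure multiplier = 1/(1 − c(1−t)) = 1/(1 − 0.81×0.88) = 1/0.2872 ≈ 3.482.
ΔG contributes k·ΔG = (+$313 billion) / 0.2872 ≈ +$1,089.8 billion.
ΔT of −$92 billion changes first-round spending by −c·ΔT = +$74.52 billion, contributing k·(−c·ΔT) = (+$74.52 billion) / 0.2872 ≈ +$259.5 billion.
Net ΔY = k(ΔG − c·ΔT) = (+$387.52 billion) / 0.2872 ≈ +$1,349 billion.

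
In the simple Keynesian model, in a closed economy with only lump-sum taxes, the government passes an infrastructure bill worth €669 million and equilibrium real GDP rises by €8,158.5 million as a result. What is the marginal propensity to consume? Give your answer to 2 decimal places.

Implied spending multiplier k = ΔY/ΔG = 8,158.5/669 ≈ 12.1951.
Since k = 1/(1 − MPC), MPC = 1 − 1/k = 1 − ΔG/ΔY = 1 − 669/8,158.5 ≈ 0.92.

0.92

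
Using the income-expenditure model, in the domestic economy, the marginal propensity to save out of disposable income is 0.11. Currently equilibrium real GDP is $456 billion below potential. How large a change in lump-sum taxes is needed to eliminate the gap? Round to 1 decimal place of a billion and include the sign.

−$56.4 billion

MPC = 1 − MPS = 1 − 0.11 = 0.89.
Spending multiplier = 1/(1 − MPC) = 1/(1 − 0.89) = 1/0.11 ≈ 9.091.
Tax multiplier = −c·k = −0.89/0.11 ≈ −8.091. Need ΔY = +$456 billion, so ΔT = ΔY/(−c·k) = −(+$456 billion) × 0.11 / 0.89 ≈ −$56.4 billion.
The government should cut lump-sum taxes by $56.4 billion.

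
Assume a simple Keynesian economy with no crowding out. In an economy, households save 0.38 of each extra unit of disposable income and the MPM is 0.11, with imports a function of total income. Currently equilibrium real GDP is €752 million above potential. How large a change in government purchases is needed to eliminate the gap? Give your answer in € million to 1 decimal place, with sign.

MPC = 1 − MPS = 1 − 0.38 = 0.62.
Spending multiplier = 1/(1 − c + m) = 1/(1 − 0.62 + 0.11) = 1/0.49 ≈ 2.041.
Need ΔY = −€752 million, so ΔG = ΔY/k = (−€752 million) × 0.49 ≈ −€368.5 million.
The government should cut government purchases by €368.5 million.

−€368.5 million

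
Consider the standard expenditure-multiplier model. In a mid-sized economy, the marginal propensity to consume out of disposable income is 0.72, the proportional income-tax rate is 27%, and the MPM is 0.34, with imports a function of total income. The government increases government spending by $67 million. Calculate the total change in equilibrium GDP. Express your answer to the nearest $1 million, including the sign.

+$82 million

Government-spending multiplier = 1/(1 − c(1−t) + m) = 1/(1 − 0.72×0.73 + 0.34) = 1/0.8144 ≈ 1.228.
ΔY = k × ΔG = (+$67 million) / 0.8144 ≈ +$82 million.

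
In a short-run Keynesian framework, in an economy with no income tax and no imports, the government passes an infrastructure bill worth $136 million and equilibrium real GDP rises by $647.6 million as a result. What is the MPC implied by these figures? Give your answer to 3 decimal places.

Implied spending multiplier k = ΔY/ΔG = 647.6/136 ≈ 4.7618.
Since k = 1/(1 − MPC), MPC = 1 − 1/k = 1 − ΔG/ΔY = 1 − 136/647.6 ≈ 0.790.

0.790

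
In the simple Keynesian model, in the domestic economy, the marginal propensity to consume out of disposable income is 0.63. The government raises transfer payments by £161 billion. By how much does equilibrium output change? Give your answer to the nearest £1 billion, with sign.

The transfer change shifts disposable income by +£161 billion, so first-round consumption changes by c·ΔTR = 0.63 × (+£161 billion) = +£101.43 billion.
Expenditure multiplier = 1/(1 − MPC) = 1/(1 − 0.63) = 1/0.37 ≈ 2.703.
The transfer multiplier is c × k ≈ 1.703, so ΔY = k × (c·ΔTR) = (+£101.43 billion) / 0.37 ≈ +£274 billion.

+£274 billion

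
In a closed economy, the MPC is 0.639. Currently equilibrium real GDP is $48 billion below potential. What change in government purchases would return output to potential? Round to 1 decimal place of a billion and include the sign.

Spending multiplier = 1/(1 − MPC) = 1/(1 − 0.639) = 1/0.361 ≈ 2.77.
Need ΔY = +$48 billion, so ΔG = ΔY/k = (+$48 billion) × 0.361 ≈ +$17.3 billion.
The government should increase government purchases by $17.3 billion.

+$17.3 billion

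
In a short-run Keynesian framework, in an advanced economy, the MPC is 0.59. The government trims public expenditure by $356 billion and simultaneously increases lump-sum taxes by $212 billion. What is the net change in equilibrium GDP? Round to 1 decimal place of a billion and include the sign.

−$1,173.4 billion

Expenditure multiplier = 1/(1 − MPC) = 1/(1 − 0.59) = 1/0.41 ≈ 2.439.
ΔG contributes k·ΔG = (−$356 billion) / 0.41 ≈ −$868.3 billion.
ΔT of +$212 billion changes first-round spending by −c·ΔT = −$125.08 billion, contributing k·(−c·ΔT) = (−$125.08 billion) / 0.41 ≈ −$305.1 billion.
Net ΔY = k(ΔG − c·ΔT) = (−$481.08 billion) / 0.41 ≈ −$1,173.4 billion.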